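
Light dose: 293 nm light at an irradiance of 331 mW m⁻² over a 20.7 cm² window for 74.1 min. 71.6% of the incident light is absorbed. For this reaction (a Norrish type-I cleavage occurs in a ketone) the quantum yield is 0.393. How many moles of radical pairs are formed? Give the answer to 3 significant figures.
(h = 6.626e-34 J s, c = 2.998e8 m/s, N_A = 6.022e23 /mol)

Photon energy at 293 nm: hc/λ = (6.626e-34)(2.998e8)/(293e-9) = 6.780e-19 J.
Energy delivered: (331 mW m⁻²)(20.7e-4 m²)(4446 s) = 3.046 J.
Photons incident: 3.046 / 6.780e-19 = 4.493e18, i.e. 4.493e18/6.022e23 = 7.461e-6 mol.
Photons absorbed: 0.716 × 7.461e-6 = 5.342e-6 mol.
Product: Φ × n_abs = 0.393 × 5.342e-6 = 2.099e-6 mol.

2.10e-6 mol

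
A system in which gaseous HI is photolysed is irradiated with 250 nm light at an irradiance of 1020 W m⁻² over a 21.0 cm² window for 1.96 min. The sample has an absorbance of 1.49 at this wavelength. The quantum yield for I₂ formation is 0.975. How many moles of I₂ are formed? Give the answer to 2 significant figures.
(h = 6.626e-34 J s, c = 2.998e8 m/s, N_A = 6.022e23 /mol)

Photon energy at 250 nm: hc/λ = (6.626e-34)(2.998e8)/(250e-9) = 7.946e-19 J.
Energy delivered: (1020 W m⁻²)(21.0e-4 m²)(117.6 s) = 251.9 J.
Photons incident: 251.9 / 7.946e-19 = 3.170e20, i.e. 3.170e20/6.022e23 = 5.264e-4 mol.
Fraction absorbed: 1 − 10^(−1.49) = 0.9676.
Photons absorbed: 0.9676 × 5.264e-4 = 5.093e-4 mol.
Product: Φ × n_abs = 0.975 × 5.093e-4 = 4.966e-4 mol.

5.0e-4 mol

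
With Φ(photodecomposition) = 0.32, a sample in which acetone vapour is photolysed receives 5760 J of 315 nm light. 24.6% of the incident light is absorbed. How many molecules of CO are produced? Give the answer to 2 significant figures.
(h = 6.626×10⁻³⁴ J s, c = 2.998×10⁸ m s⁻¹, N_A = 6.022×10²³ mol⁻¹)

7.2×10²⁰ molecules

Photon energy at 315 nm: hc/λ = (6.626×10⁻³⁴)(2.998×10⁸)/(315×10⁻⁹) = 6.306×10⁻¹⁹ J.
Photons incident: 5760 / 6.306×10⁻¹⁹ = 9.134×10²¹, i.e. 9.134×10²¹/6.022×10²³ = 0.01517 mol.
Photons absorbed: 0.246 × 0.01517 = 0.003732 mol.
Product: Φ × n_abs = 0.32 × 0.003732 = 0.001194 mol.
As a count: 0.001194 × 6.022×10²³ = 7.2×10²⁰.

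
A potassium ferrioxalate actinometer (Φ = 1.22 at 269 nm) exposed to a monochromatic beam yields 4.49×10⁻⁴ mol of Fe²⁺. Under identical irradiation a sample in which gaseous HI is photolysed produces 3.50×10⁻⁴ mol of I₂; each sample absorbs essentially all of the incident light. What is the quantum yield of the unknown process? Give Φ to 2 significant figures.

Photons absorbed by the actinometer: 4.49×10⁻⁴ / 1.22 = 3.680×10⁻⁴ mol.
Φ(unknown) = 3.50×10⁻⁴ / 3.680×10⁻⁴ = 0.95.

Φ = 0.95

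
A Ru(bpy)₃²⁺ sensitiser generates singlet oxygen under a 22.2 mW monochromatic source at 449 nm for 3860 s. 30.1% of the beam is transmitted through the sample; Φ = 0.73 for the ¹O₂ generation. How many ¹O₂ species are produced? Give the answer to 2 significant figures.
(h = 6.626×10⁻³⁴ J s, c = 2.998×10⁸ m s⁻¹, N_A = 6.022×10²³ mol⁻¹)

Photon energy at 449 nm: hc/λ = (6.626×10⁻³⁴)(2.998×10⁸)/(449×10⁻⁹) = 4.424×10⁻¹⁹ J.
Energy delivered: (22.2 mW)(3860 s) = 85.69 J.
Photons incident: 85.69 / 4.424×10⁻¹⁹ = 1.937×10²⁰, i.e. 1.937×10²⁰/6.022×10²³ = 3.217×10⁻⁴ mol.
Fraction absorbed: 1 − 30.1/100 = 0.6990.
Photons absorbed: 0.6990 × 3.217×10⁻⁴ = 2.249×10⁻⁴ mol.
Product: Φ × n_abs = 0.73 × 2.249×10⁻⁴ = 1.642×10⁻⁴ mol.
As a count: 1.642×10⁻⁴ × 6.022×10²³ = 9.9×10¹⁹.

9.9×10¹⁹ species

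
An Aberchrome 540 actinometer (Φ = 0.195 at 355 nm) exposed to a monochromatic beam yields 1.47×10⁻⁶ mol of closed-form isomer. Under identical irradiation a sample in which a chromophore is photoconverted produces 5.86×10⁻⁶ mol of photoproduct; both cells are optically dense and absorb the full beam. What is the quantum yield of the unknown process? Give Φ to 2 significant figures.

Photons absorbed by the actinometer: 1.47×10⁻⁶ / 0.195 = 7.538×10⁻⁶ mol.
Φ(unknown) = 5.86×10⁻⁶ / 7.538×10⁻⁶ = 0.78.

Φ = 0.78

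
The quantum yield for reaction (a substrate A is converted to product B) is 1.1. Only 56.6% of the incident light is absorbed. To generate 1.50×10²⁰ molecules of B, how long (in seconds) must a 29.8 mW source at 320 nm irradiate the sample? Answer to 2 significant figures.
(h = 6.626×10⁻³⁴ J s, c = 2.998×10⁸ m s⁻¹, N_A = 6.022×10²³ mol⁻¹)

Product: 1.50×10²⁰ / 6.022×10²³ = 2.491×10⁻⁴ mol.
Photons that must be absorbed: 2.491×10⁻⁴ / 1.1 = 2.265×10⁻⁴ mol.
Incident photons needed: 2.265×10⁻⁴ / 0.566 = 4.002×10⁻⁴ mol.
Photon energy: hc/λ = 6.208×10⁻¹⁹ J; per mole, 3.738×10⁵ J mol⁻¹.
Energy required: 4.002×10⁻⁴ × 3.738×10⁵ = 149.6 J.
Time: 149.6 J / 0.0298 W = 5000 s.

t ≈ 5000 s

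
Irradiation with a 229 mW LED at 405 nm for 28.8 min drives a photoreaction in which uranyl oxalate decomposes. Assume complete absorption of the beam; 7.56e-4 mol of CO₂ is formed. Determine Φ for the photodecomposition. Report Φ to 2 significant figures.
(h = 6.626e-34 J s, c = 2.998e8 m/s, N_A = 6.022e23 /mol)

Φ = 0.56

Photon energy at 405 nm: hc/λ = (6.626e-34)(2.998e8)/(405e-9) = 4.905e-19 J.
Energy delivered: (229 mW)(1728 s) = 395.7 J.
Photons incident: 395.7 / 4.905e-19 = 8.067e20, i.e. 8.067e20/6.022e23 = 0.001340 mol.
Φ = 7.56e-4 mol / 0.001340 mol photons = 0.56.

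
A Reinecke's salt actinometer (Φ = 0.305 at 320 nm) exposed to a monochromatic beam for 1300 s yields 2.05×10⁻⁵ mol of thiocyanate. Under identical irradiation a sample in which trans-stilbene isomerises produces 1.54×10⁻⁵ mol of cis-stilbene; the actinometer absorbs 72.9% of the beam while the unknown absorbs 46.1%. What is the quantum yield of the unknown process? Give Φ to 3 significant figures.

Photons absorbed by the actinometer: 2.05×10⁻⁵ / 0.305 = 6.721×10⁻⁵ mol.
Incident flux: 6.721×10⁻⁵ / 0.729 = 9.219×10⁻⁵ einstein.
Absorbed by unknown: 0.461 × 9.219×10⁻⁵ = 4.250×10⁻⁵ mol.
Φ(unknown) = 1.54×10⁻⁵ / 4.250×10⁻⁵ = 0.362.

Φ = 0.362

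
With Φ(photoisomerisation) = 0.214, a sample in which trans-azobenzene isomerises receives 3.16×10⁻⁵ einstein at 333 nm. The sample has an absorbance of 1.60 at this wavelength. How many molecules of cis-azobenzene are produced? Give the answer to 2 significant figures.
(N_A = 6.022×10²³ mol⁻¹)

Fraction absorbed: 1 − 10^(−1.60) = 0.9749.
Photons absorbed: 0.9749 × 3.16×10⁻⁵ = 3.081×10⁻⁵ mol.
Product: Φ × n_abs = 0.214 × 3.081×10⁻⁵ = 6.593×10⁻⁶ mol.
As a count: 6.593×10⁻⁶ × 6.022×10²³ = 4.0×10¹⁸.

4.0×10¹⁸ molecules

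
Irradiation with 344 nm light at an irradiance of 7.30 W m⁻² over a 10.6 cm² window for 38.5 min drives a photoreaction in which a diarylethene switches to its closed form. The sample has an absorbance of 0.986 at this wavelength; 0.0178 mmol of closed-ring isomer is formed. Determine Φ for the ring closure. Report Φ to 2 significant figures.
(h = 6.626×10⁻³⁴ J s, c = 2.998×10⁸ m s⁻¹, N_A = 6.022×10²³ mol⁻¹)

Φ = 0.39

Product: 0.0178 mmol = 1.78×10⁻⁵ mol.
Photon energy at 344 nm: hc/λ = (6.626×10⁻³⁴)(2.998×10⁸)/(344×10⁻⁹) = 5.775×10⁻¹⁹ J.
Energy delivered: (7.30 W m⁻²)(10.6×10⁻⁴ m²)(2310 s) = 17.87 J.
Photons incident: 17.87 / 5.775×10⁻¹⁹ = 3.094×10¹⁹, i.e. 3.094×10¹⁹/6.022×10²³ = 5.138×10⁻⁵ mol.
Fraction absorbed: 1 − 10^(−0.986) = 0.8967.
Photons absorbed: 0.8967 × 5.138×10⁻⁵ = 4.607×10⁻⁵ mol.
Φ = 1.78×10⁻⁵ mol / 4.607×10⁻⁵ mol photons = 0.39.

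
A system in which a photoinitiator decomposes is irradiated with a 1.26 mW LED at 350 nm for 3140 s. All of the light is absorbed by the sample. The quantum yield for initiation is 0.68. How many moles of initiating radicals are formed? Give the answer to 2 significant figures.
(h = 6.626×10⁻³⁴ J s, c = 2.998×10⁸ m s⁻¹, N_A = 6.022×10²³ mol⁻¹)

Photon energy at 350 nm: hc/λ = (6.626×10⁻³⁴)(2.998×10⁸)/(350×10⁻⁹) = 5.676×10⁻¹⁹ J.
Energy delivered: (1.26 mW)(3140 s) = 3.956 J.
Photons incident: 3.956 / 5.676×10⁻¹⁹ = 6.970×10¹⁸, i.e. 6.970×10¹⁸/6.022×10²³ = 1.157×10⁻⁵ mol.
Product: Φ × n_abs = 0.68 × 1.157×10⁻⁵ = 7.868×10⁻⁶ mol.

7.9×10⁻⁶ mol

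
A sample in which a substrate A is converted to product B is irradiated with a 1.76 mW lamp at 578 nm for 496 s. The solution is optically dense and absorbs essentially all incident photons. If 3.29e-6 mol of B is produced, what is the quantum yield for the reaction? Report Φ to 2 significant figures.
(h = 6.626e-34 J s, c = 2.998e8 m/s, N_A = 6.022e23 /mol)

Photon energy at 578 nm: hc/λ = (6.626e-34)(2.998e8)/(578e-9) = 3.437e-19 J.
Energy delivered: (1.76 mW)(496 s) = 0.8730 J.
Photons incident: 0.8730 / 3.437e-19 = 2.540e18, i.e. 2.540e18/6.022e23 = 4.218e-6 mol.
Φ = 3.29e-6 mol / 4.218e-6 mol photons = 0.78.

Φ = 0.78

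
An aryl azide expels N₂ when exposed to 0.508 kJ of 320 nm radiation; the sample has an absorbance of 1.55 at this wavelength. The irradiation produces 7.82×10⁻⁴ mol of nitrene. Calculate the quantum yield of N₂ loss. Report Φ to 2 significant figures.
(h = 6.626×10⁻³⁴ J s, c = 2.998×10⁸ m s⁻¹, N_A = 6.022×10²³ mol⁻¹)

Photon energy at 320 nm: hc/λ = (6.626×10⁻³⁴)(2.998×10⁸)/(320×10⁻⁹) = 6.208×10⁻¹⁹ J.
Incident energy: 0.508 kJ = 508 J.
Photons incident: 508 / 6.208×10⁻¹⁹ = 8.183×10²⁰, i.e. 8.183×10²⁰/6.022×10²³ = 0.001359 mol.
Fraction absorbed: 1 − 10^(−1.55) = 0.9718.
Photons absorbed: 0.9718 × 0.001359 = 0.001321 mol.
Φ = 7.82×10⁻⁴ mol / 0.001321 mol photons = 0.59.

Φ = 0.59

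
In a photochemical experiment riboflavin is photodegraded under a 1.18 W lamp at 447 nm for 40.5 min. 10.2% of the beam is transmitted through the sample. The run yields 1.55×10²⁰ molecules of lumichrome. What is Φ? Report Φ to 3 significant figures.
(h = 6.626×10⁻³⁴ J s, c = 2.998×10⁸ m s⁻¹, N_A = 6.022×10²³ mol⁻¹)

Product: 1.55×10²⁰ / 6.022×10²³ = 2.574×10⁻⁴ mol.
Photon energy at 447 nm: hc/λ = (6.626×10⁻³⁴)(2.998×10⁸)/(447×10⁻⁹) = 4.444×10⁻¹⁹ J.
Energy delivered: (1.18 W)(2430 s) = 2867 J.
Photons incident: 2867 / 4.444×10⁻¹⁹ = 6.451×10²¹, i.e. 6.451×10²¹/6.022×10²³ = 0.01071 mol.
Fraction absorbed: 1 − 10.2/100 = 0.8980.
Photons absorbed: 0.8980 × 0.01071 = 0.009618 mol.
Φ = 2.574×10⁻⁴ mol / 0.009618 mol photons = 0.0268.

Φ = 0.0268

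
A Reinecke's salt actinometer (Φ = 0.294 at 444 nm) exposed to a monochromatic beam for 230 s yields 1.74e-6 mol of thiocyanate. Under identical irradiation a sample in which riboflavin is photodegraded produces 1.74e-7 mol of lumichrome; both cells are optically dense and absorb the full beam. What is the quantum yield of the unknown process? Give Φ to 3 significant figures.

Φ = 0.0294

Photons absorbed by the actinometer: 1.74e-6 / 0.294 = 5.918e-6 mol.
Φ(unknown) = 1.74e-7 / 5.918e-6 = 0.0294.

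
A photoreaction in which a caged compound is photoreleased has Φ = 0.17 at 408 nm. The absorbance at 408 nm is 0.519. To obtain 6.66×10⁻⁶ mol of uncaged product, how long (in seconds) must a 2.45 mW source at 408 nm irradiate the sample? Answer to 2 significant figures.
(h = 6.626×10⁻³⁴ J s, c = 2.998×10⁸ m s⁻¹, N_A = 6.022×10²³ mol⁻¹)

t ≈ 6700 s

Photons that must be absorbed: 6.66×10⁻⁶ / 0.17 = 3.918×10⁻⁵ mol.
Fraction absorbed: 1 − 10^(−0.519) = 0.6973.
Incident photons needed: 3.918×10⁻⁵ / 0.6973 = 5.619×10⁻⁵ mol.
Photon energy: hc/λ = 4.869×10⁻¹⁹ J; per mole, 2.932×10⁵ J mol⁻¹.
Energy required: 5.619×10⁻⁵ × 2.932×10⁵ = 16.47 J.
Time: 16.47 J / 0.00245 W = 6700 s.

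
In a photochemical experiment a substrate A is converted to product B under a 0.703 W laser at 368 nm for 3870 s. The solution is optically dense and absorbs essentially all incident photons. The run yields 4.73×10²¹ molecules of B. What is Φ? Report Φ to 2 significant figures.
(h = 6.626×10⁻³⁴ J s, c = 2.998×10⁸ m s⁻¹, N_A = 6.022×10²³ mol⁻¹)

Φ = 0.94

Product: 4.73×10²¹ / 6.022×10²³ = 0.007855 mol.
Photon energy at 368 nm: hc/λ = (6.626×10⁻³⁴)(2.998×10⁸)/(368×10⁻⁹) = 5.398×10⁻¹⁹ J.
Energy delivered: (0.703 W)(3870 s) = 2721 J.
Photons incident: 2721 / 5.398×10⁻¹⁹ = 5.041×10²¹, i.e. 5.041×10²¹/6.022×10²³ = 0.008371 mol.
Φ = 0.007855 mol / 0.008371 mol photons = 0.94.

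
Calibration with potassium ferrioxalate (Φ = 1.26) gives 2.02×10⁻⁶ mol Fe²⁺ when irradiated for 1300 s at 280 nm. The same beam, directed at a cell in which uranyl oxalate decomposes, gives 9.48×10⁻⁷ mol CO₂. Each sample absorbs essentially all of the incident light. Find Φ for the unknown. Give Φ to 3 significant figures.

Photons absorbed by the actinometer: 2.02×10⁻⁶ / 1.26 = 1.603×10⁻⁶ mol.
Φ(unknown) = 9.48×10⁻⁷ / 1.603×10⁻⁶ = 0.591.

Φ = 0.591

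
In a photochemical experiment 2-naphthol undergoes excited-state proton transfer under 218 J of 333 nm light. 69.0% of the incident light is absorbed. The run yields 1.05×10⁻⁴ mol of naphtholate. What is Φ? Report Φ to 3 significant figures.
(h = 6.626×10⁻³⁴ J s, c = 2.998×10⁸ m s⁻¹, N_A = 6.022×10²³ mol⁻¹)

Photon energy at 333 nm: hc/λ = (6.626×10⁻³⁴)(2.998×10⁸)/(333×10⁻⁹) = 5.965×10⁻¹⁹ J.
Photons incident: 218 / 5.965×10⁻¹⁹ = 3.655×10²⁰, i.e. 3.655×10²⁰/6.022×10²³ = 6.069×10⁻⁴ mol.
Photons absorbed: 0.690 × 6.069×10⁻⁴ = 4.188×10⁻⁴ mol.
Φ = 1.05×10⁻⁴ mol / 4.188×10⁻⁴ mol photons = 0.251.

Φ = 0.251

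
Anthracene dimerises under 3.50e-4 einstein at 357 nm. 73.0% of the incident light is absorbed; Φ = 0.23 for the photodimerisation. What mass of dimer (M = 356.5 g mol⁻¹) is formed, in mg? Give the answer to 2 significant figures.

Photons absorbed: 0.730 × 3.50e-4 = 2.555e-4 mol.
Product: Φ × n_abs = 0.23 × 2.555e-4 = 5.877e-5 mol.
Mass: 5.877e-5 × 356.5 = 0.02095 g = 21 mg.

21 mg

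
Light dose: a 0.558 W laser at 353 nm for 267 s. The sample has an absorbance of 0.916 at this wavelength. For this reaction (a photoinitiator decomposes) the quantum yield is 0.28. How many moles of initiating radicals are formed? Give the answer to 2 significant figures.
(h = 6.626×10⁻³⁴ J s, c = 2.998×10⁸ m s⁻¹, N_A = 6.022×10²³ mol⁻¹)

Photon energy at 353 nm: hc/λ = (6.626×10⁻³⁴)(2.998×10⁸)/(353×10⁻⁹) = 5.627×10⁻¹⁹ J.
Energy delivered: (0.558 W)(267 s) = 149.0 J.
Photons incident: 149.0 / 5.627×10⁻¹⁹ = 2.648×10²⁰, i.e. 2.648×10²⁰/6.022×10²³ = 4.397×10⁻⁴ mol.
Fraction absorbed: 1 − 10^(−0.916) = 0.8787.
Photons absorbed: 0.8787 × 4.397×10⁻⁴ = 3.864×10⁻⁴ mol.
Product: Φ × n_abs = 0.28 × 3.864×10⁻⁴ = 1.082×10⁻⁴ mol.

1.1×10⁻⁴ mol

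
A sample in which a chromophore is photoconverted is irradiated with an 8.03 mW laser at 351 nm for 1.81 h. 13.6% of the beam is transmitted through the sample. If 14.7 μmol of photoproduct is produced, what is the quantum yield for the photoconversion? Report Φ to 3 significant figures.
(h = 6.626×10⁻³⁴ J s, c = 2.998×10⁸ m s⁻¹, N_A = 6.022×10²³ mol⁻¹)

Φ = 0.111

Product: 14.7 μmol = 1.47×10⁻⁵ mol.
Photon energy at 351 nm: hc/λ = (6.626×10⁻³⁴)(2.998×10⁸)/(351×10⁻⁹) = 5.659×10⁻¹⁹ J.
Energy delivered: (8.03 mW)(6516 s) = 52.32 J.
Photons incident: 52.32 / 5.659×10⁻¹⁹ = 9.245×10¹⁹, i.e. 9.245×10¹⁹/6.022×10²³ = 1.535×10⁻⁴ mol.
Fraction absorbed: 1 − 13.6/100 = 0.8640.
Photons absorbed: 0.8640 × 1.535×10⁻⁴ = 1.326×10⁻⁴ mol.
Φ = 1.47×10⁻⁵ mol / 1.326×10⁻⁴ mol photons = 0.111.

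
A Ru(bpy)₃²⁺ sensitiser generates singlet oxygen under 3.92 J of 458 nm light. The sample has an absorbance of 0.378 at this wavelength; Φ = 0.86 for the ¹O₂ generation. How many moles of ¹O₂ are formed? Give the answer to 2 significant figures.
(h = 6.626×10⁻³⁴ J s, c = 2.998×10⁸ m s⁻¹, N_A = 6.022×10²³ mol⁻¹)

7.5×10⁻⁶ mol

Photon energy at 458 nm: hc/λ = (6.626×10⁻³⁴)(2.998×10⁸)/(458×10⁻⁹) = 4.337×10⁻¹⁹ J.
Photons incident: 3.92 / 4.337×10⁻¹⁹ = 9.039×10¹⁸, i.e. 9.039×10¹⁸/6.022×10²³ = 1.501×10⁻⁵ mol.
Fraction absorbed: 1 − 10^(−0.378) = 0.5812.
Photons absorbed: 0.5812 × 1.501×10⁻⁵ = 8.724×10⁻⁶ mol.
Product: Φ × n_abs = 0.86 × 8.724×10⁻⁶ = 7.503×10⁻⁶ mol.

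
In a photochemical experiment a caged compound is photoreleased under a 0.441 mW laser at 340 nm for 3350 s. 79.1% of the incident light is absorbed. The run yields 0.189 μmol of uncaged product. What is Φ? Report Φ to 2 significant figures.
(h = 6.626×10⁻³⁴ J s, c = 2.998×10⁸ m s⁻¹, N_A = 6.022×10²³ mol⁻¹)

Product: 0.189 μmol = 1.89×10⁻⁷ mol.
Photon energy at 340 nm: hc/λ = (6.626×10⁻³⁴)(2.998×10⁸)/(340×10⁻⁹) = 5.843×10⁻¹⁹ J.
Energy delivered: (0.441 mW)(3350 s) = 1.477 J.
Photons incident: 1.477 / 5.843×10⁻¹⁹ = 2.528×10¹⁸, i.e. 2.528×10¹⁸/6.022×10²³ = 4.198×10⁻⁶ mol.
Photons absorbed: 0.791 × 4.198×10⁻⁶ = 3.321×10⁻⁶ mol.
Φ = 1.89×10⁻⁷ mol / 3.321×10⁻⁶ mol photons = 0.057.

Φ = 0.057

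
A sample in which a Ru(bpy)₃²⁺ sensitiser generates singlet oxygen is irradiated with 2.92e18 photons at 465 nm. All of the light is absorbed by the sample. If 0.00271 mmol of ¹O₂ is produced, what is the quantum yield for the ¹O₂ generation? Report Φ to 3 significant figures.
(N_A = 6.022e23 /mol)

Φ = 0.559

Product: 0.00271 mmol = 2.71e-6 mol.
Moles of photons: 2.92e18 / 6.022e23 = 4.849e-6 mol.
Φ = 2.71e-6 mol / 4.849e-6 mol photons = 0.559.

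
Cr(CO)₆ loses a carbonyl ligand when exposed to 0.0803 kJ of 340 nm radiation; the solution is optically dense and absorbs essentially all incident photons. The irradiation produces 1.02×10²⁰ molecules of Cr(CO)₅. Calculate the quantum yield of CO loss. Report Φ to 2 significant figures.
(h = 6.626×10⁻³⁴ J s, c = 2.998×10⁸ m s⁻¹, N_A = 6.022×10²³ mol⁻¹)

Product: 1.02×10²⁰ / 6.022×10²³ = 1.694×10⁻⁴ mol.
Photon energy at 340 nm: hc/λ = (6.626×10⁻³⁴)(2.998×10⁸)/(340×10⁻⁹) = 5.843×10⁻¹⁹ J.
Incident energy: 0.0803 kJ = 80.3 J.
Photons incident: 80.3 / 5.843×10⁻¹⁹ = 1.374×10²⁰, i.e. 1.374×10²⁰/6.022×10²³ = 2.282×10⁻⁴ mol.
Φ = 1.694×10⁻⁴ mol / 2.282×10⁻⁴ mol photons = 0.74.

Φ = 0.74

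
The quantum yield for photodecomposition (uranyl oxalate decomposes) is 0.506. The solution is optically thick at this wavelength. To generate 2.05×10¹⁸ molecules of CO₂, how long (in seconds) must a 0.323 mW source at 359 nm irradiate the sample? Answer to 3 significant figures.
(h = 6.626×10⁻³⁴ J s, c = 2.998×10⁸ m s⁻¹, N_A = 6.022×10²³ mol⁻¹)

Product: 2.05×10¹⁸ / 6.022×10²³ = 3.404×10⁻⁶ mol.
Photons that must be absorbed: 3.404×10⁻⁶ / 0.506 = 6.727×10⁻⁶ mol.
Photon energy: hc/λ = 5.533×10⁻¹⁹ J; per mole, 3.332×10⁵ J mol⁻¹.
Energy required: 6.727×10⁻⁶ × 3.332×10⁵ = 2.241 J.
Time: 2.241 J / 0.000323 W = 6940 s.

t ≈ 6940 s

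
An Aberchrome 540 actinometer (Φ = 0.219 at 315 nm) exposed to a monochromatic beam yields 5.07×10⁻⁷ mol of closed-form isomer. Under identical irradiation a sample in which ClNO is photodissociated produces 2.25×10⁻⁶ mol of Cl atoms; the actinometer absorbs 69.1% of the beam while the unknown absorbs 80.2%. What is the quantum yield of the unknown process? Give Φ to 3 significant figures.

Φ = 0.837

Photons absorbed by the actinometer: 5.07×10⁻⁷ / 0.219 = 2.315×10⁻⁶ mol.
Incident flux: 2.315×10⁻⁶ / 0.691 = 3.350×10⁻⁶ einstein.
Absorbed by unknown: 0.802 × 3.350×10⁻⁶ = 2.687×10⁻⁶ mol.
Φ(unknown) = 2.25×10⁻⁶ / 2.687×10⁻⁶ = 0.837.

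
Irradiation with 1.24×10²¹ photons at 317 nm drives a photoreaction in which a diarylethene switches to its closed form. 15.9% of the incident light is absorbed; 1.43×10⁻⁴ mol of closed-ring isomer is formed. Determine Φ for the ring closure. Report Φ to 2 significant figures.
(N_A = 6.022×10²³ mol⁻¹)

Φ = 0.44

Moles of photons: 1.24×10²¹ / 6.022×10²³ = 0.002059 mol.
Photons absorbed: 0.159 × 0.002059 = 3.274×10⁻⁴ mol.
Φ = 1.43×10⁻⁴ mol / 3.274×10⁻⁴ mol photons = 0.44.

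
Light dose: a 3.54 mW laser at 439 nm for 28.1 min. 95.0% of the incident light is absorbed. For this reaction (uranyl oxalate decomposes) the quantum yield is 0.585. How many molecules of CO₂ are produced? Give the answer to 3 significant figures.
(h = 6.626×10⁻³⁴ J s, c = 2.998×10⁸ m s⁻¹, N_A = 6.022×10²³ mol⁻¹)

Photon energy at 439 nm: hc/λ = (6.626×10⁻³⁴)(2.998×10⁸)/(439×10⁻⁹) = 4.525×10⁻¹⁹ J.
Energy delivered: (3.54 mW)(1686 s) = 5.968 J.
Photons incident: 5.968 / 4.525×10⁻¹⁹ = 1.319×10¹⁹, i.e. 1.319×10¹⁹/6.022×10²³ = 2.190×10⁻⁵ mol.
Photons absorbed: 0.950 × 2.190×10⁻⁵ = 2.080×10⁻⁵ mol.
Product: Φ × n_abs = 0.585 × 2.080×10⁻⁵ = 1.217×10⁻⁵ mol.
As a count: 1.217×10⁻⁵ × 6.022×10²³ = 7.33×10¹⁸.

7.33×10¹⁸ molecules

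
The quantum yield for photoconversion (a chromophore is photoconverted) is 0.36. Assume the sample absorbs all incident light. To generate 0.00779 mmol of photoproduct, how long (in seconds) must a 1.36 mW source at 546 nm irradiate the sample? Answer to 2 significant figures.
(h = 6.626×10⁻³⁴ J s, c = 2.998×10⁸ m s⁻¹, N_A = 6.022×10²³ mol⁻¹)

t ≈ 3500 s

Product: 0.00779 mmol = 7.79×10⁻⁶ mol.
Photons that must be absorbed: 7.79×10⁻⁶ / 0.36 = 2.164×10⁻⁵ mol.
Photon energy: hc/λ = 3.638×10⁻¹⁹ J; per mole, 2.191×10⁵ J mol⁻¹.
Energy required: 2.164×10⁻⁵ × 2.191×10⁵ = 4.741 J.
Time: 4.741 J / 0.00136 W = 3500 s.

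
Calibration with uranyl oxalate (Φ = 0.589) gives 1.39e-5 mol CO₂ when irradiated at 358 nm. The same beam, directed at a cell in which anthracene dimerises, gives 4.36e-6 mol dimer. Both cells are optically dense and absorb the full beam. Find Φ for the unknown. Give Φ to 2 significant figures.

Photons absorbed by the actinometer: 1.39e-5 / 0.589 = 2.360e-5 mol.
Φ(unknown) = 4.36e-6 / 2.360e-5 = 0.18.

Φ = 0.18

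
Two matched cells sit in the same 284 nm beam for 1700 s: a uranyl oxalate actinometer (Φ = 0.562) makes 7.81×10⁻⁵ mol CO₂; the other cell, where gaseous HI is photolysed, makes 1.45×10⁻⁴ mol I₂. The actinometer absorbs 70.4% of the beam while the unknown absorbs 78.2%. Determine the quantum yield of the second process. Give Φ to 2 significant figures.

Φ = 0.94

Photons absorbed by the actinometer: 7.81×10⁻⁵ / 0.562 = 1.390×10⁻⁴ mol.
Incident flux: 1.390×10⁻⁴ / 0.704 = 1.974×10⁻⁴ einstein.
Absorbed by unknown: 0.782 × 1.974×10⁻⁴ = 1.544×10⁻⁴ mol.
Φ(unknown) = 1.45×10⁻⁴ / 1.544×10⁻⁴ = 0.94.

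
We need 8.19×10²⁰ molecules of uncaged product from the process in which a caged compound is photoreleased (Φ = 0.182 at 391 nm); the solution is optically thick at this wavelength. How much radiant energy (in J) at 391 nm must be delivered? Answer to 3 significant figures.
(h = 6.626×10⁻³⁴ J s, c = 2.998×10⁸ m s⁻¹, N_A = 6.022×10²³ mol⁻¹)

Product: 8.19×10²⁰ / 6.022×10²³ = 0.001360 mol.
Photons that must be absorbed: 0.001360 / 0.182 = 0.007473 mol.
Photon energy: hc/λ = 5.080×10⁻¹⁹ J; per mole, 3.059×10⁵ J mol⁻¹.
Energy required: 0.007473 × 3.059×10⁵ = 2290 J.

2290 J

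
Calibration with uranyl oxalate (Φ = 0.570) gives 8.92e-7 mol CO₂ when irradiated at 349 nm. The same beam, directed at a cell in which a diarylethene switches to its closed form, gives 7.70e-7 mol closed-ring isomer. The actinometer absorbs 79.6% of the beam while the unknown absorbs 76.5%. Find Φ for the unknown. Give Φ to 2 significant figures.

Photons absorbed by the actinometer: 8.92e-7 / 0.570 = 1.565e-6 mol.
Incident flux: 1.565e-6 / 0.796 = 1.966e-6 einstein.
Absorbed by unknown: 0.765 × 1.966e-6 = 1.504e-6 mol.
Φ(unknown) = 7.70e-7 / 1.504e-6 = 0.51.

Φ = 0.51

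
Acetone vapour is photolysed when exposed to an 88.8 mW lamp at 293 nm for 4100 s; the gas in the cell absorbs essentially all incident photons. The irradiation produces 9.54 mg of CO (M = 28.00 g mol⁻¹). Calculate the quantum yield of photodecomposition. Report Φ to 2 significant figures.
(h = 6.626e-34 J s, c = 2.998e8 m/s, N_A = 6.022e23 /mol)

Φ = 0.38

Product: 9.54 mg / 28.00 g mol⁻¹ = 3.407e-4 mol.
Photon energy at 293 nm: hc/λ = (6.626e-34)(2.998e8)/(293e-9) = 6.780e-19 J.
Energy delivered: (88.8 mW)(4100 s) = 364.1 J.
Photons incident: 364.1 / 6.780e-19 = 5.370e20, i.e. 5.370e20/6.022e23 = 8.917e-4 mol.
Φ = 3.407e-4 mol / 8.917e-4 mol photons = 0.38.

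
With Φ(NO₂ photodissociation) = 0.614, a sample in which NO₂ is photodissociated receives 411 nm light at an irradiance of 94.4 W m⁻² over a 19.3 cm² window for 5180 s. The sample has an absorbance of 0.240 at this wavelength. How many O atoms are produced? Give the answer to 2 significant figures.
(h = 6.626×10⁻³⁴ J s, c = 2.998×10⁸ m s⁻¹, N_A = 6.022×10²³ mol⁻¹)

5.1×10²⁰ atoms

Photon energy at 411 nm: hc/λ = (6.626×10⁻³⁴)(2.998×10⁸)/(411×10⁻⁹) = 4.833×10⁻¹⁹ J.
Energy delivered: (94.4 W m⁻²)(19.3×10⁻⁴ m²)(5180 s) = 943.8 J.
Photons incident: 943.8 / 4.833×10⁻¹⁹ = 1.953×10²¹, i.e. 1.953×10²¹/6.022×10²³ = 0.003243 mol.
Fraction absorbed: 1 − 10^(−0.240) = 0.4246.
Photons absorbed: 0.4246 × 0.003243 = 0.001377 mol.
Product: Φ × n_abs = 0.614 × 0.001377 = 8.455×10⁻⁴ mol.
As a count: 8.455×10⁻⁴ × 6.022×10²³ = 5.1×10²⁰.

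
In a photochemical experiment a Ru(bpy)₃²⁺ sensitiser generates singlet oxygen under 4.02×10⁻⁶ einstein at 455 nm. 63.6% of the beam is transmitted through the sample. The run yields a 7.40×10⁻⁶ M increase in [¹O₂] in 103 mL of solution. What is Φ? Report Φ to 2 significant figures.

Product: (7.40×10⁻⁶ M)(0.103 L) = 7.622×10⁻⁷ mol.
Fraction absorbed: 1 − 63.6/100 = 0.3640.
Photons absorbed: 0.3640 × 4.02×10⁻⁶ = 1.463×10⁻⁶ mol.
Φ = 7.622×10⁻⁷ mol / 1.463×10⁻⁶ mol photons = 0.52.

Φ = 0.52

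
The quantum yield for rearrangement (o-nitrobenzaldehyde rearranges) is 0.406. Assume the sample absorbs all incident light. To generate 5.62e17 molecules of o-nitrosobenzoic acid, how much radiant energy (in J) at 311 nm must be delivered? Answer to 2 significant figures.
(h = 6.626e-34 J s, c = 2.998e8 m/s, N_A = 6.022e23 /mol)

0.88 J

Product: 5.62e17 / 6.022e23 = 9.332e-7 mol.
Photons that must be absorbed: 9.332e-7 / 0.406 = 2.299e-6 mol.
Photon energy: hc/λ = 6.387e-19 J; per mole, 3.846e5 J mol⁻¹.
Energy required: 2.299e-6 × 3.846e5 = 0.88 J.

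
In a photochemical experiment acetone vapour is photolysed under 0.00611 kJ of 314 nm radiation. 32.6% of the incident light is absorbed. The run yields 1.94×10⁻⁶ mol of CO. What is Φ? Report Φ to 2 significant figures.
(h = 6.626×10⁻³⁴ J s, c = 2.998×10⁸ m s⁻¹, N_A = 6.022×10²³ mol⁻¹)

Φ = 0.37

Photon energy at 314 nm: hc/λ = (6.626×10⁻³⁴)(2.998×10⁸)/(314×10⁻⁹) = 6.326×10⁻¹⁹ J.
Incident energy: 0.00611 kJ = 6.11 J.
Photons incident: 6.11 / 6.326×10⁻¹⁹ = 9.659×10¹⁸, i.e. 9.659×10¹⁸/6.022×10²³ = 1.604×10⁻⁵ mol.
Photons absorbed: 0.326 × 1.604×10⁻⁵ = 5.229×10⁻⁶ mol.
Φ = 1.94×10⁻⁶ mol / 5.229×10⁻⁶ mol photons = 0.37.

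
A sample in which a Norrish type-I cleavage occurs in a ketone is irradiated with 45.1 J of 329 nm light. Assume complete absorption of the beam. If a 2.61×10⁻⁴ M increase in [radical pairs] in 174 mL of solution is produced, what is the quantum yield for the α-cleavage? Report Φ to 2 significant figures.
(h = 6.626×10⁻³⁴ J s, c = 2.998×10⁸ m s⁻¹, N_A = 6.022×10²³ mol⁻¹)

Product: (2.61×10⁻⁴ M)(0.174 L) = 4.541×10⁻⁵ mol.
Photon energy at 329 nm: hc/λ = (6.626×10⁻³⁴)(2.998×10⁸)/(329×10⁻⁹) = 6.038×10⁻¹⁹ J.
Photons incident: 45.1 / 6.038×10⁻¹⁹ = 7.469×10¹⁹, i.e. 7.469×10¹⁹/6.022×10²³ = 1.240×10⁻⁴ mol.
Φ = 4.541×10⁻⁵ mol / 1.240×10⁻⁴ mol photons = 0.37.

Φ = 0.37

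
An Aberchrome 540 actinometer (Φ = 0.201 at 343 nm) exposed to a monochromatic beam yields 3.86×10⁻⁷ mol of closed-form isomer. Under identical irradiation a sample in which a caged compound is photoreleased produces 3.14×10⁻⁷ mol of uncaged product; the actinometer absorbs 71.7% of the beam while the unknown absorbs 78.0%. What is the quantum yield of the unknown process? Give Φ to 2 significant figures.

Photons absorbed by the actinometer: 3.86×10⁻⁷ / 0.201 = 1.920×10⁻⁶ mol.
Incident flux: 1.920×10⁻⁶ / 0.717 = 2.678×10⁻⁶ einstein.
Absorbed by unknown: 0.780 × 2.678×10⁻⁶ = 2.089×10⁻⁶ mol.
Φ(unknown) = 3.14×10⁻⁷ / 2.089×10⁻⁶ = 0.15.

Φ = 0.15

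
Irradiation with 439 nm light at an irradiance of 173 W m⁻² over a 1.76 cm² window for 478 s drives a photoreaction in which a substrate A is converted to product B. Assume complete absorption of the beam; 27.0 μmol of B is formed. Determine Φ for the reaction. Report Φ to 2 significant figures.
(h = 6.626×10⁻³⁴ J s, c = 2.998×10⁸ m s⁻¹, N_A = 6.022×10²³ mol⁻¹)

Φ = 0.51

Product: 27.0 μmol = 2.70×10⁻⁵ mol.
Photon energy at 439 nm: hc/λ = (6.626×10⁻³⁴)(2.998×10⁸)/(439×10⁻⁹) = 4.525×10⁻¹⁹ J.
Energy delivered: (173 W m⁻²)(1.76×10⁻⁴ m²)(478 s) = 14.55 J.
Photons incident: 14.55 / 4.525×10⁻¹⁹ = 3.215×10¹⁹, i.e. 3.215×10¹⁹/6.022×10²³ = 5.339×10⁻⁵ mol.
Φ = 2.70×10⁻⁵ mol / 5.339×10⁻⁵ mol photons = 0.51.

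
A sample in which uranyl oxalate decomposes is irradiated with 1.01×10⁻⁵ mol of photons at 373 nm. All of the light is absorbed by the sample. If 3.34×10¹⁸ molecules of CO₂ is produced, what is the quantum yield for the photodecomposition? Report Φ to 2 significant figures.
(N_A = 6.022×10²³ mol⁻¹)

Product: 3.34×10¹⁸ / 6.022×10²³ = 5.546×10⁻⁶ mol.
Φ = 5.546×10⁻⁶ mol / 1.01×10⁻⁵ mol photons = 0.55.

Φ = 0.55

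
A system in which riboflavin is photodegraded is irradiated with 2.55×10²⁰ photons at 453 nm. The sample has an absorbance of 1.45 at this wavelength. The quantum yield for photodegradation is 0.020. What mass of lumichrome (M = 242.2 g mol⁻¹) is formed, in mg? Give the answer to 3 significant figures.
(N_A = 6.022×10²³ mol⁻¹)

1.98 mg

Moles of photons: 2.55×10²⁰ / 6.022×10²³ = 4.234×10⁻⁴ mol.
Fraction absorbed: 1 − 10^(−1.45) = 0.9645.
Photons absorbed: 0.9645 × 4.234×10⁻⁴ = 4.084×10⁻⁴ mol.
Product: Φ × n_abs = 0.020 × 4.084×10⁻⁴ = 8.168×10⁻⁶ mol.
Mass: 8.168×10⁻⁶ × 242.2 = 0.001978 g = 1.98 mg.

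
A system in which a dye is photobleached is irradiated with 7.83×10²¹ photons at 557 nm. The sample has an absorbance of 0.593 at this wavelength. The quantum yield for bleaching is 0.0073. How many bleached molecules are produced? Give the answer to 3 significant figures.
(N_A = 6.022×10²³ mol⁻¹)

Moles of photons: 7.83×10²¹ / 6.022×10²³ = 0.01300 mol.
Fraction absorbed: 1 − 10^(−0.593) = 0.7447.
Photons absorbed: 0.7447 × 0.01300 = 0.009681 mol.
Product: Φ × n_abs = 0.0073 × 0.009681 = 7.067×10⁻⁵ mol.
As a count: 7.067×10⁻⁵ × 6.022×10²³ = 4.26×10¹⁹.

4.26×10¹⁹ bleached molecules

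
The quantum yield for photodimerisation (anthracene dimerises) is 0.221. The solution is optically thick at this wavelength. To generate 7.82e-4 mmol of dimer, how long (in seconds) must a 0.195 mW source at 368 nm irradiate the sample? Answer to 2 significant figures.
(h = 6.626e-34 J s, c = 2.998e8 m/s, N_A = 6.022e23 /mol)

Product: 7.82e-4 mmol = 7.82e-7 mol.
Photons that must be absorbed: 7.82e-7 / 0.221 = 3.538e-6 mol.
Photon energy: hc/λ = 5.398e-19 J; per mole, 3.251e5 J mol⁻¹.
Energy required: 3.538e-6 × 3.251e5 = 1.150 J.
Time: 1.150 J / 0.000195 W = 5900 s.

t ≈ 5900 s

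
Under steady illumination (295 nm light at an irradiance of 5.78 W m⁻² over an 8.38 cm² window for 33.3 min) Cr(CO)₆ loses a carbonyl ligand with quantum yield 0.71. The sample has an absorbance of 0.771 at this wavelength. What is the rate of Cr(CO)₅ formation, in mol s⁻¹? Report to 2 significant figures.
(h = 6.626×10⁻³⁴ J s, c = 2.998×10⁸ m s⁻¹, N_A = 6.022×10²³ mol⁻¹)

7.0×10⁻⁹ mol s⁻¹

Photon energy at 295 nm: hc/λ = (6.626×10⁻³⁴)(2.998×10⁸)/(295×10⁻⁹) = 6.734×10⁻¹⁹ J.
Energy delivered: (5.78 W m⁻²)(8.38×10⁻⁴ m²)(1998 s) = 9.678 J.
Photons incident: 9.678 / 6.734×10⁻¹⁹ = 1.437×10¹⁹, i.e. 1.437×10¹⁹/6.022×10²³ = 2.386×10⁻⁵ mol.
Fraction absorbed: 1 − 10^(−0.771) = 0.8306.
Photons absorbed: 0.8306 × 2.386×10⁻⁵ = 1.982×10⁻⁵ mol.
Product formed: 0.71 × 1.982×10⁻⁵ = 1.407×10⁻⁵ mol.
Rate: 1.407×10⁻⁵ / 1998 s = 7.0×10⁻⁹ mol s⁻¹.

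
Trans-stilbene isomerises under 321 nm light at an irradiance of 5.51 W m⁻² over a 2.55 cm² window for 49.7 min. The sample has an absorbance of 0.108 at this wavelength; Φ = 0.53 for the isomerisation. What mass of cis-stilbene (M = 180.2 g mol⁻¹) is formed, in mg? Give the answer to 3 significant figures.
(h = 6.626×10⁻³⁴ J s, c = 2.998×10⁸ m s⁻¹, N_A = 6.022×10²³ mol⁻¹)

0.236 mg

Photon energy at 321 nm: hc/λ = (6.626×10⁻³⁴)(2.998×10⁸)/(321×10⁻⁹) = 6.188×10⁻¹⁹ J.
Energy delivered: (5.51 W m⁻²)(2.55×10⁻⁴ m²)(2982 s) = 4.190 J.
Photons incident: 4.190 / 6.188×10⁻¹⁹ = 6.771×10¹⁸, i.e. 6.771×10¹⁸/6.022×10²³ = 1.124×10⁻⁵ mol.
Fraction absorbed: 1 − 10^(−0.108) = 0.2202.
Photons absorbed: 0.2202 × 1.124×10⁻⁵ = 2.475×10⁻⁶ mol.
Product: Φ × n_abs = 0.53 × 2.475×10⁻⁶ = 1.312×10⁻⁶ mol.
Mass: 1.312×10⁻⁶ × 180.2 = 2.364×10⁻⁴ g = 0.236 mg.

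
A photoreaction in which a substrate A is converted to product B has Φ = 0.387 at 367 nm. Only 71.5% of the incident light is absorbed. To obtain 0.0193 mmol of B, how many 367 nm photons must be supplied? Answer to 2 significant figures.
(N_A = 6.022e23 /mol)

4.2e19 photons

Product: 0.0193 mmol = 1.93e-5 mol.
Photons that must be absorbed: 1.93e-5 / 0.387 = 4.987e-5 mol.
Incident photons needed: 4.987e-5 / 0.715 = 6.975e-5 mol.
Photon count: 6.975e-5 × 6.022e23 = 4.2e19.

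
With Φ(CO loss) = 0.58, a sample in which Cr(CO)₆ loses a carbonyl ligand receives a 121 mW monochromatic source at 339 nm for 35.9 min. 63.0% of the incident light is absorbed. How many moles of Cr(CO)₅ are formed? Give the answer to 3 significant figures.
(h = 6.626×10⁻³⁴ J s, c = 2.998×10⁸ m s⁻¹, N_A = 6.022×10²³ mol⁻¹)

2.70×10⁻⁴ mol

Photon energy at 339 nm: hc/λ = (6.626×10⁻³⁴)(2.998×10⁸)/(339×10⁻⁹) = 5.860×10⁻¹⁹ J.
Energy delivered: (121 mW)(2154 s) = 260.6 J.
Photons incident: 260.6 / 5.860×10⁻¹⁹ = 4.447×10²⁰, i.e. 4.447×10²⁰/6.022×10²³ = 7.385×10⁻⁴ mol.
Photons absorbed: 0.630 × 7.385×10⁻⁴ = 4.653×10⁻⁴ mol.
Product: Φ × n_abs = 0.58 × 4.653×10⁻⁴ = 2.699×10⁻⁴ mol.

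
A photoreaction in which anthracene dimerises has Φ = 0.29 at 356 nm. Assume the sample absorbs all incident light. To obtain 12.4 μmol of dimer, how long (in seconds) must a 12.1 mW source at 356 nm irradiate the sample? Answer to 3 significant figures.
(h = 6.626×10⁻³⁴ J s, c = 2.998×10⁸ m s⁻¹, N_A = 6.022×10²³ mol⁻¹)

t ≈ 1190 s

Product: 12.4 μmol = 1.24×10⁻⁵ mol.
Photons that must be absorbed: 1.24×10⁻⁵ / 0.29 = 4.276×10⁻⁵ mol.
Photon energy: hc/λ = 5.580×10⁻¹⁹ J; per mole, 3.360×10⁵ J mol⁻¹.
Energy required: 4.276×10⁻⁵ × 3.360×10⁵ = 14.37 J.
Time: 14.37 J / 0.0121 W = 1190 s.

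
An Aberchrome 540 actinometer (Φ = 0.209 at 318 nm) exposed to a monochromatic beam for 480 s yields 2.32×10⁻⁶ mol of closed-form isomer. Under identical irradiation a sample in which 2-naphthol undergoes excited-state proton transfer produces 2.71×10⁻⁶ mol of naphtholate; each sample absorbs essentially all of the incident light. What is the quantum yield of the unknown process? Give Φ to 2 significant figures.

Φ = 0.24

Photons absorbed by the actinometer: 2.32×10⁻⁶ / 0.209 = 1.110×10⁻⁵ mol.
Φ(unknown) = 2.71×10⁻⁶ / 1.110×10⁻⁵ = 0.24.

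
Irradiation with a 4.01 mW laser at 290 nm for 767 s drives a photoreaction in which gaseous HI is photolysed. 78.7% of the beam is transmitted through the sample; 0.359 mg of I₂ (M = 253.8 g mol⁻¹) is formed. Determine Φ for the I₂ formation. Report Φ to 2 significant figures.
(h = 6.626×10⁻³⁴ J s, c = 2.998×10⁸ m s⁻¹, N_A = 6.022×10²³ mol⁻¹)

Product: 0.359 mg / 253.8 g mol⁻¹ = 1.414×10⁻⁶ mol.
Photon energy at 290 nm: hc/λ = (6.626×10⁻³⁴)(2.998×10⁸)/(290×10⁻⁹) = 6.850×10⁻¹⁹ J.
Energy delivered: (4.01 mW)(767 s) = 3.076 J.
Photons incident: 3.076 / 6.850×10⁻¹⁹ = 4.491×10¹⁸, i.e. 4.491×10¹⁸/6.022×10²³ = 7.458×10⁻⁶ mol.
Fraction absorbed: 1 − 78.7/100 = 0.2130.
Photons absorbed: 0.2130 × 7.458×10⁻⁶ = 1.589×10⁻⁶ mol.
Φ = 1.414×10⁻⁶ mol / 1.589×10⁻⁶ mol photons = 0.89.

Φ = 0.89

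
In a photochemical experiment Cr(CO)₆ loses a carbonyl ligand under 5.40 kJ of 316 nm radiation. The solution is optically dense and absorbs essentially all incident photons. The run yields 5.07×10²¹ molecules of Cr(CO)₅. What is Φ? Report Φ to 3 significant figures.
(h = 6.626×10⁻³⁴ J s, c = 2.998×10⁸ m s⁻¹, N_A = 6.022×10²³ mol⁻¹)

Φ = 0.590

Product: 5.07×10²¹ / 6.022×10²³ = 0.008419 mol.
Photon energy at 316 nm: hc/λ = (6.626×10⁻³⁴)(2.998×10⁸)/(316×10⁻⁹) = 6.286×10⁻¹⁹ J.
Incident energy: 5.40 kJ = 5400 J.
Photons incident: 5400 / 6.286×10⁻¹⁹ = 8.591×10²¹, i.e. 8.591×10²¹/6.022×10²³ = 0.01427 mol.
Φ = 0.008419 mol / 0.01427 mol photons = 0.590.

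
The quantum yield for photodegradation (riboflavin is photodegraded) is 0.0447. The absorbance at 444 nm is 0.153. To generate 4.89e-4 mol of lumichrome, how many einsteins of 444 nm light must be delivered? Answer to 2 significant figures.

0.037 einstein

Photons that must be absorbed: 4.89e-4 / 0.0447 = 0.01094 mol.
Fraction absorbed: 1 − 10^(−0.153) = 0.2969.
Incident photons needed: 0.01094 / 0.2969 = 0.03685 mol.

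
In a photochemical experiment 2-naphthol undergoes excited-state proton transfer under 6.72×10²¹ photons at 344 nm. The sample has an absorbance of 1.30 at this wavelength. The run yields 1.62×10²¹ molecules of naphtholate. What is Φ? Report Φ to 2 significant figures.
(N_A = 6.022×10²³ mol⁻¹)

Φ = 0.25

Product: 1.62×10²¹ / 6.022×10²³ = 0.002690 mol.
Moles of photons: 6.72×10²¹ / 6.022×10²³ = 0.01116 mol.
Fraction absorbed: 1 − 10^(−1.30) = 0.9499.
Photons absorbed: 0.9499 × 0.01116 = 0.01060 mol.
Φ = 0.002690 mol / 0.01060 mol photons = 0.25.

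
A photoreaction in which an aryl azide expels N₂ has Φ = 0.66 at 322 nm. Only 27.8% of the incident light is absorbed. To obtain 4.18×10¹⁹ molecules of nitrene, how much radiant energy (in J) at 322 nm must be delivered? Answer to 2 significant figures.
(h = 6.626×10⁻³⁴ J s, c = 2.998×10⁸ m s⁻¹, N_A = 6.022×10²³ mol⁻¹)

Product: 4.18×10¹⁹ / 6.022×10²³ = 6.941×10⁻⁵ mol.
Photons that must be absorbed: 6.941×10⁻⁵ / 0.66 = 1.052×10⁻⁴ mol.
Incident photons needed: 1.052×10⁻⁴ / 0.278 = 3.784×10⁻⁴ mol.
Photon energy: hc/λ = 6.169×10⁻¹⁹ J; per mole, 3.715×10⁵ J mol⁻¹.
Energy required: 3.784×10⁻⁴ × 3.715×10⁵ = 140 J.

140 J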